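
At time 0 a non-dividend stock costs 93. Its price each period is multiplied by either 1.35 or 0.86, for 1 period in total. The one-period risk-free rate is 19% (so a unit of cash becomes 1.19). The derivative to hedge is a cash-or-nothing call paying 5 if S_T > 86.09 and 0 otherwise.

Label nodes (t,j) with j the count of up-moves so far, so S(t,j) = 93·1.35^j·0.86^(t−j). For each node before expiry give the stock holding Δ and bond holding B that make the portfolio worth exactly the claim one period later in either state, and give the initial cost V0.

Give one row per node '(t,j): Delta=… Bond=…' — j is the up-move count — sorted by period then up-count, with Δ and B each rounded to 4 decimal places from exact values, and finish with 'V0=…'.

No-arbitrage ⇒ martingale measure with p* = (R−d)/(u−d) = 0.6735.
Terminal payoffs: V(1,0)=0.0000, V(1,1)=5.0000
  t=0,j=0: stock 93.0000 → up 125.5500 (V=5.0000), down 79.9800 (V=0.0000). Price 2.8297; hedge Δ=0.1097, bond B=-7.3744.
The time-0 hedge costs 2.8297, which is the no-arbitrage price.

(0,0): Delta=0.1097 Bond=-7.3744
V0=2.8297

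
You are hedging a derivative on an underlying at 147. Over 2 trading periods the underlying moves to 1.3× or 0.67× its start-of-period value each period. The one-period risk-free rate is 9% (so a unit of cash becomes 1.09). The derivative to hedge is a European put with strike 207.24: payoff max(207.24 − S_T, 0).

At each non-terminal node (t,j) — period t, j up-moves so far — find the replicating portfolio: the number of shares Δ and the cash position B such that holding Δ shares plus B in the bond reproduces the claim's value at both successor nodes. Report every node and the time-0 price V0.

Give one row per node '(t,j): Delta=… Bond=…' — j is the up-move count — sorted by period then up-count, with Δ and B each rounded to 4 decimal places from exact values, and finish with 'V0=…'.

(0,0): Delta=-0.7280 Bond=149.8498
(1,0): Delta=-1.0000 Bond=190.1284
(1,1): Delta=-0.6579 Bond=149.9401
V0=42.8381

Under the risk-neutral measure, an up-move has probability p* = (R−d)/(u−d) = 0.6667 and values discount at R = 1.09.
At expiry t=2: V(2,0)=141.2517, V(2,1)=79.2030, V(2,2)=0.0000
(1,0): S=98.4900. Δ = (V_up−V_dn)/(S_up−S_dn) = (79.2030−141.2517)/(128.0370−65.9883) = -1.0000. V = [p*·79.2030 + (1−p*)·141.2517]/1.09 = 91.6384. B = V − Δ·S = 190.1284.
(1,1): S=191.1000. Δ = (V_up−V_dn)/(S_up−S_dn) = (0.0000−79.2030)/(248.4300−128.0370) = -0.6579. V = [p*·0.0000 + (1−p*)·79.2030]/1.09 = 24.2211. B = V − Δ·S = 149.9401.
(0,0): S=147.0000. Δ = (V_up−V_dn)/(S_up−S_dn) = (24.2211−91.6384)/(191.1000−98.4900) = -0.7280. V = [p*·24.2211 + (1−p*)·91.6384]/1.09 = 42.8381. B = V − Δ·S = 149.8498.
Check: Δ(0,0)·S0 + B(0,0) = 42.8381 = V0.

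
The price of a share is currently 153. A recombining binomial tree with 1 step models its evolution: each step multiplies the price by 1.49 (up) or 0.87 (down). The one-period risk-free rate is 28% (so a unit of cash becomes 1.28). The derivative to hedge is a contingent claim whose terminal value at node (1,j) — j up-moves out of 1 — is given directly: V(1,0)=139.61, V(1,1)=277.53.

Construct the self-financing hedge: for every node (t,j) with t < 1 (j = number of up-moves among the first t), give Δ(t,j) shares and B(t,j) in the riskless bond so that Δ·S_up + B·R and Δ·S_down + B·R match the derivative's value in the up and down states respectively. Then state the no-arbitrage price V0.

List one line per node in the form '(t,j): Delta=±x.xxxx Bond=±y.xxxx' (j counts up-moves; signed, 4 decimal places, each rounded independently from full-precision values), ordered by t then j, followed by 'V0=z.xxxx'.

(0,0): Delta=1.4539 Bond=-42.1273
V0=180.3243

Under the risk-neutral measure, an up-move has probability p* = (R−d)/(u−d) = 0.6613 and values discount at R = 1.28.
Payoff layer (t=1): V(1,0)=139.6100, V(1,1)=277.5300
(0,0): S=153.0000. Δ = (V_up−V_dn)/(S_up−S_dn) = (277.5300−139.6100)/(227.9700−133.1100) = 1.4539. V = [p*·277.5300 + (1−p*)·139.6100]/1.28 = 180.3243. B = V − Δ·S = -42.1273.
Root portfolio cost Δ·153+B reproduces V0=180.3243.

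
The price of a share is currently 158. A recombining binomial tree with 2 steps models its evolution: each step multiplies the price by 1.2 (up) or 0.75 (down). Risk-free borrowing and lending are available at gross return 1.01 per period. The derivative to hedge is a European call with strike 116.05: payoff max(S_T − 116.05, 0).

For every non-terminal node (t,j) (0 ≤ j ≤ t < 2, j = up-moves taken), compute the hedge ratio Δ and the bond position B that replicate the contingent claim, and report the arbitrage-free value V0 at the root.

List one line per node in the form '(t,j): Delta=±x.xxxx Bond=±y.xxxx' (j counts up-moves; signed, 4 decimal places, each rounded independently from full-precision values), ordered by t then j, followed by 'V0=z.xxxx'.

(0,0): Delta=0.8402 Bond=-83.7692
(1,0): Delta=0.4904 Bond=-43.1518
(1,1): Delta=1.0000 Bond=-114.9010
V0=48.9857

Risk-neutral probability p* = (R−d)/(u−d) = (1.01−0.75)/(1.2−0.75) = 0.5778.
At expiry t=2: V(2,0)=0.0000, V(2,1)=26.1500, V(2,2)=111.4700
(1,0): S=118.5000. Δ = (V_up−V_dn)/(S_up−S_dn) = (26.1500−0.0000)/(142.2000−88.8750) = 0.4904. V = [p*·26.1500 + (1−p*)·0.0000]/1.01 = 14.9593. B = V − Δ·S = -43.1518.
(1,1): S=189.6000. Δ = (V_up−V_dn)/(S_up−S_dn) = (111.4700−26.1500)/(227.5200−142.2000) = 1.0000. V = [p*·111.4700 + (1−p*)·26.1500]/1.01 = 74.6990. B = V − Δ·S = -114.9010.
(0,0): S=158.0000. Δ = (V_up−V_dn)/(S_up−S_dn) = (74.6990−14.9593)/(189.6000−118.5000) = 0.8402. V = [p*·74.6990 + (1−p*)·14.9593]/1.01 = 48.9857. B = V − Δ·S = -83.7692.
Root portfolio cost Δ·158+B reproduces V0=48.9857.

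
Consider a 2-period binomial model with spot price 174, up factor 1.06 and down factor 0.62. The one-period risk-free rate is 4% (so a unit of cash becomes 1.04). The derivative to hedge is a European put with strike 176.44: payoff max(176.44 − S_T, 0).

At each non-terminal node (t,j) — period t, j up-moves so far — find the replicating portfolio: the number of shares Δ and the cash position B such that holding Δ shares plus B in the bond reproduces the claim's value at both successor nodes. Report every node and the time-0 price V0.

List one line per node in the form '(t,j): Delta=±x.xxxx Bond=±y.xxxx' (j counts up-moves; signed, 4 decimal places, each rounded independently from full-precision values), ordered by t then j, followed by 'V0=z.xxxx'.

Since d<R<u, set p* = (R−d)/(u−d) = 0.9545; price each node as the discounted p*-expectation of its children.
Terminal payoffs: V(2,0)=109.5544, V(2,1)=62.0872, V(2,2)=0.0000
Node (1,0) S=107.8800: V=(p*·62.0872+(1−p*)·109.5544)/1.04=61.7738; Δ=(62.0872−109.5544)/(114.3528−66.8856)=-1.0000; B=V−Δ·S=169.6538
Node (1,1) S=184.4400: V=(p*·0.0000+(1−p*)·62.0872)/1.04=2.7136; Δ=(0.0000−62.0872)/(195.5064−114.3528)=-0.7651; B=V−Δ·S=143.8209
Node (0,0) S=174.0000: V=(p*·2.7136+(1−p*)·61.7738)/1.04=5.1905; Δ=(2.7136−61.7738)/(184.4400−107.8800)=-0.7714; B=V−Δ·S=139.4184
The time-0 hedge costs 5.1905, which is the no-arbitrage price.

(0,0): Delta=-0.7714 Bond=139.4184
(1,0): Delta=-1.0000 Bond=169.6538
(1,1): Delta=-0.7651 Bond=143.8209
V0=5.1905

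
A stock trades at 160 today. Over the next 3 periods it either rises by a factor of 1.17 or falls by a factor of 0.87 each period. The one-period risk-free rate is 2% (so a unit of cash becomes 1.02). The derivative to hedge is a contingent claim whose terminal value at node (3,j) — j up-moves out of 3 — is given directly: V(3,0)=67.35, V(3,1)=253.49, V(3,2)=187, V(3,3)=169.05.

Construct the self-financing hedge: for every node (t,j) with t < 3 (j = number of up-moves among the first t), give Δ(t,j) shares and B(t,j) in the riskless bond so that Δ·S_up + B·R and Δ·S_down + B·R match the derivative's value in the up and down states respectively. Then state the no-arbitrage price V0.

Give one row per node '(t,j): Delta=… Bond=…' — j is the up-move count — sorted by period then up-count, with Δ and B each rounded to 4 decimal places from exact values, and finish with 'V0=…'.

No-arbitrage ⇒ martingale measure with p* = (R−d)/(u−d) = 0.5000.
Payoff layer (t=3): V(3,0)=67.3500, V(3,1)=253.4900, V(3,2)=187.0000, V(3,3)=169.0500
Node (2,0) S=121.1040: V=(p*·253.4900+(1−p*)·67.3500)/1.02=157.2745; Δ=(253.4900−67.3500)/(141.6917−105.3605)=5.1234; B=V−Δ·S=-463.1922
Node (2,1) S=162.8640: V=(p*·187.0000+(1−p*)·253.4900)/1.02=215.9265; Δ=(187.0000−253.4900)/(190.5509−141.6917)=-1.3608; B=V−Δ·S=437.5598
Node (2,2) S=219.0240: V=(p*·169.0500+(1−p*)·187.0000)/1.02=174.5343; Δ=(169.0500−187.0000)/(256.2581−190.5509)=-0.2732; B=V−Δ·S=234.3676
Node (1,0) S=139.2000: V=(p*·215.9265+(1−p*)·157.2745)/1.02=182.9417; Δ=(215.9265−157.2745)/(162.8640−121.1040)=1.4045; B=V−Δ·S=-12.5649
Node (1,1) S=187.2000: V=(p*·174.5343+(1−p*)·215.9265)/1.02=191.4023; Δ=(174.5343−215.9265)/(219.0240−162.8640)=-0.7370; B=V−Δ·S=329.3762
Node (0,0) S=160.0000: V=(p*·191.4023+(1−p*)·182.9417)/1.02=183.5020; Δ=(191.4023−182.9417)/(187.2000−139.2000)=0.1763; B=V−Δ·S=155.2997
Self-financing check: at every node Δ·S+B equals the discounted successor values.

(0,0): Delta=0.1763 Bond=155.2997
(1,0): Delta=1.4045 Bond=-12.5649
(1,1): Delta=-0.7370 Bond=329.3762
(2,0): Delta=5.1234 Bond=-463.1922
(2,1): Delta=-1.3608 Bond=437.5598
(2,2): Delta=-0.2732 Bond=234.3676
V0=183.5020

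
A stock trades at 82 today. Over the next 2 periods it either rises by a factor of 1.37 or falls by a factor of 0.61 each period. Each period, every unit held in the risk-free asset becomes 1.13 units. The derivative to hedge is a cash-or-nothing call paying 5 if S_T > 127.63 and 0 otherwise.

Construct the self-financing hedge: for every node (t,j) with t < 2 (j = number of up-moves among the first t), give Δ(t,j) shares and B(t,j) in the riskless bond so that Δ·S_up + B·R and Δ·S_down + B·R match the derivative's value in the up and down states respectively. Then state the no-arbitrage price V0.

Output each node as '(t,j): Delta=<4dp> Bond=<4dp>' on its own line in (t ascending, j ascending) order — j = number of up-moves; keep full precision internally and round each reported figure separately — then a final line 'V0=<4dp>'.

Risk-neutral probability p* = (R−d)/(u−d) = (1.13−0.61)/(1.37−0.61) = 0.6842.
At expiry t=2: V(2,0)=0.0000, V(2,1)=0.0000, V(2,2)=5.0000
(1,0): S=50.0200. Δ = (V_up−V_dn)/(S_up−S_dn) = (0.0000−0.0000)/(68.5274−30.5122) = 0.0000. V = [p*·0.0000 + (1−p*)·0.0000]/1.13 = 0.0000. B = V − Δ·S = 0.0000.
(1,1): S=112.3400. Δ = (V_up−V_dn)/(S_up−S_dn) = (5.0000−0.0000)/(153.9058−68.5274) = 0.0586. V = [p*·5.0000 + (1−p*)·0.0000]/1.13 = 3.0275. B = V − Δ·S = -3.5515.
(0,0): S=82.0000. Δ = (V_up−V_dn)/(S_up−S_dn) = (3.0275−0.0000)/(112.3400−50.0200) = 0.0486. V = [p*·3.0275 + (1−p*)·0.0000]/1.13 = 1.8331. B = V − Δ·S = -2.1504.
Each (Δ,B) replicates both successor values, so the strategy is self-financing and V0 is arbitrage-free.

(0,0): Delta=0.0486 Bond=-2.1504
(1,0): Delta=0.0000 Bond=0.0000
(1,1): Delta=0.0586 Bond=-3.5515
V0=1.8331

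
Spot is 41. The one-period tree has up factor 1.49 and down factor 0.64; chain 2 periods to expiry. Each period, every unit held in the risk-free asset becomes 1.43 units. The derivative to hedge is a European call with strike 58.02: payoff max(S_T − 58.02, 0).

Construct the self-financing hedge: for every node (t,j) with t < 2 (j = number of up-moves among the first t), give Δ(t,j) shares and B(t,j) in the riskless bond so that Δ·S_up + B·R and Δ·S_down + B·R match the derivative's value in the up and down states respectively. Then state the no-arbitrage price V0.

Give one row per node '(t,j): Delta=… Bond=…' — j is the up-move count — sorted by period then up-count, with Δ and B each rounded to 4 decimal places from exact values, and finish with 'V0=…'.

No-arbitrage ⇒ martingale measure with p* = (R−d)/(u−d) = 0.9294.
Terminal payoffs: V(2,0)=0.0000, V(2,1)=0.0000, V(2,2)=33.0041
  t=1,j=0: stock 26.2400 → up 39.0976 (V=0.0000), down 16.7936 (V=0.0000). Price 0.0000; hedge Δ=0.0000, bond B=0.0000.
  t=1,j=1: stock 61.0900 → up 91.0241 (V=33.0041), down 39.0976 (V=0.0000). Price 21.4506; hedge Δ=0.6356, bond B=-17.3777.
  t=0,j=0: stock 41.0000 → up 61.0900 (V=21.4506), down 26.2400 (V=0.0000). Price 13.9416; hedge Δ=0.6155, bond B=-11.2944.
Check: Δ(0,0)·S0 + B(0,0) = 13.9416 = V0.

(0,0): Delta=0.6155 Bond=-11.2944
(1,0): Delta=0.0000 Bond=0.0000
(1,1): Delta=0.6356 Bond=-17.3777
V0=13.9416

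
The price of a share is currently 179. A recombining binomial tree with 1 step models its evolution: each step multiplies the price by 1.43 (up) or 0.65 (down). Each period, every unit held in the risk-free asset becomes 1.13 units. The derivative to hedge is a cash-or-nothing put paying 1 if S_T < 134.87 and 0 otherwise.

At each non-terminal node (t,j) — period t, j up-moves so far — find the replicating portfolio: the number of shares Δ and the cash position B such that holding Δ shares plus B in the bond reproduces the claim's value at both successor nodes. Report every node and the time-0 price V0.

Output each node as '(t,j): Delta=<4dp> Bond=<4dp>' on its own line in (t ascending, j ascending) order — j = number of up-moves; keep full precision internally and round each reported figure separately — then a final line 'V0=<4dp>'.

(0,0): Delta=-0.0072 Bond=1.6224
V0=0.3404

Risk-neutral probability p* = (R−d)/(u−d) = (1.13−0.65)/(1.43−0.65) = 0.6154.
Payoff layer (t=1): V(1,0)=1.0000, V(1,1)=0.0000
  t=0,j=0: stock 179.0000 → up 255.9700 (V=0.0000), down 116.3500 (V=1.0000). Price 0.3404; hedge Δ=-0.0072, bond B=1.6224.
Each (Δ,B) replicates both successor values, so the strategy is self-financing and V0 is arbitrage-free.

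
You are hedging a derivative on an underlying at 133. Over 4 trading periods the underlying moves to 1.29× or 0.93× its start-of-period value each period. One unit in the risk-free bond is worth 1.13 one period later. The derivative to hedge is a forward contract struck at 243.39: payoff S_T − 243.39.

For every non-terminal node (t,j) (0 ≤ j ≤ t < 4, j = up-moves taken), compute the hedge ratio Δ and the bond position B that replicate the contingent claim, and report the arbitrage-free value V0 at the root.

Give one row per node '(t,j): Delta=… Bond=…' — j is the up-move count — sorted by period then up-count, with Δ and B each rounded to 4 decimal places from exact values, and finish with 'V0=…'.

(0,0): Delta=1.0000 Bond=-149.2756
(1,0): Delta=1.0000 Bond=-168.6815
(1,1): Delta=1.0000 Bond=-168.6815
(2,0): Delta=1.0000 Bond=-190.6101
(2,1): Delta=1.0000 Bond=-190.6101
(2,2): Delta=1.0000 Bond=-190.6101
(3,0): Delta=1.0000 Bond=-215.3894
(3,1): Delta=1.0000 Bond=-215.3894
(3,2): Delta=1.0000 Bond=-215.3894
(3,3): Delta=1.0000 Bond=-215.3894
V0=-16.2756

Risk-neutral probability p* = (R−d)/(u−d) = (1.13−0.93)/(1.29−0.93) = 0.5556.
Terminal values V(4,·): V(4,0)=-143.8991, V(4,1)=-105.3865, V(4,2)=-51.9657, V(4,3)=22.1340, V(4,4)=124.9174
  t=3,j=0: stock 106.9795 → up 138.0035 (V=-105.3865), down 99.4909 (V=-143.8991). Price -108.4099; hedge Δ=1.0000, bond B=-215.3894.
  t=3,j=1: stock 148.3909 → up 191.4243 (V=-51.9657), down 138.0035 (V=-105.3865). Price -66.9985; hedge Δ=1.0000, bond B=-215.3894.
  t=3,j=2: stock 205.8325 → up 265.5240 (V=22.1340), down 191.4243 (V=-51.9657). Price -9.5569; hedge Δ=1.0000, bond B=-215.3894.
  t=3,j=3: stock 285.5096 → up 368.3074 (V=124.9174), down 265.5240 (V=22.1340). Price 70.1203; hedge Δ=1.0000, bond B=-215.3894.
  t=2,j=0: stock 115.0317 → up 148.3909 (V=-66.9985), down 106.9795 (V=-108.4099). Price -75.5784; hedge Δ=1.0000, bond B=-190.6101.
  t=2,j=1: stock 159.5601 → up 205.8325 (V=-9.5569), down 148.3909 (V=-66.9985). Price -31.0500; hedge Δ=1.0000, bond B=-190.6101.
  t=2,j=2: stock 221.3253 → up 285.5096 (V=70.1203), down 205.8325 (V=-9.5569). Price 30.7152; hedge Δ=1.0000, bond B=-190.6101.
  t=1,j=0: stock 123.6900 → up 159.5601 (V=-31.0500), down 115.0317 (V=-75.5784). Price -44.9915; hedge Δ=1.0000, bond B=-168.6815.
  t=1,j=1: stock 171.5700 → up 221.3253 (V=30.7152), down 159.5601 (V=-31.0500). Price 2.8885; hedge Δ=1.0000, bond B=-168.6815.
  t=0,j=0: stock 133.0000 → up 171.5700 (V=2.8885), down 123.6900 (V=-44.9915). Price -16.2756; hedge Δ=1.0000, bond B=-149.2756.
The time-0 hedge costs -16.2756, which is the no-arbitrage price.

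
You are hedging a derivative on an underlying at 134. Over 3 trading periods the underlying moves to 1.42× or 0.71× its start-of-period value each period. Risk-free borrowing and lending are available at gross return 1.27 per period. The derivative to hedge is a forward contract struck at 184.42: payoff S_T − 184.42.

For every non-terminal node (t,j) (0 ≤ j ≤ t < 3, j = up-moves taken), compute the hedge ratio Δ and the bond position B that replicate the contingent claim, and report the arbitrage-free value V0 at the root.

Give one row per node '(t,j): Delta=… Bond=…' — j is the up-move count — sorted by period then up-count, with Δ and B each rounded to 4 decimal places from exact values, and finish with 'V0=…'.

Risk-neutral probability p* = (R−d)/(u−d) = (1.27−0.71)/(1.42−0.71) = 0.7887.
Terminal values V(3,·): V(3,0)=-136.4599, V(3,1)=-88.4999, V(3,2)=7.4203, V(3,3)=199.2606
(2,0): S=67.5494. Δ = (V_up−V_dn)/(S_up−S_dn) = (-88.4999−-136.4599)/(95.9201−47.9601) = 1.0000. V = [p*·-88.4999 + (1−p*)·-136.4599]/1.27 = -77.6632. B = V − Δ·S = -145.2126.
(2,1): S=135.0988. Δ = (V_up−V_dn)/(S_up−S_dn) = (7.4203−-88.4999)/(191.8403−95.9201) = 1.0000. V = [p*·7.4203 + (1−p*)·-88.4999]/1.27 = -10.1138. B = V − Δ·S = -145.2126.
(2,2): S=270.1976. Δ = (V_up−V_dn)/(S_up−S_dn) = (199.2606−7.4203)/(383.6806−191.8403) = 1.0000. V = [p*·199.2606 + (1−p*)·7.4203]/1.27 = 124.9850. B = V − Δ·S = -145.2126.
(1,0): S=95.1400. Δ = (V_up−V_dn)/(S_up−S_dn) = (-10.1138−-77.6632)/(135.0988−67.5494) = 1.0000. V = [p*·-10.1138 + (1−p*)·-77.6632]/1.27 = -19.2006. B = V − Δ·S = -114.3406.
(1,1): S=190.2800. Δ = (V_up−V_dn)/(S_up−S_dn) = (124.9850−-10.1138)/(270.1976−135.0988) = 1.0000. V = [p*·124.9850 + (1−p*)·-10.1138]/1.27 = 75.9394. B = V − Δ·S = -114.3406.
(0,0): S=134.0000. Δ = (V_up−V_dn)/(S_up−S_dn) = (75.9394−-19.2006)/(190.2800−95.1400) = 1.0000. V = [p*·75.9394 + (1−p*)·-19.2006]/1.27 = 43.9680. B = V − Δ·S = -90.0320.
Check: Δ(0,0)·S0 + B(0,0) = 43.9680 = V0.

(0,0): Delta=1.0000 Bond=-90.0320
(1,0): Delta=1.0000 Bond=-114.3406
(1,1): Delta=1.0000 Bond=-114.3406
(2,0): Delta=1.0000 Bond=-145.2126
(2,1): Delta=1.0000 Bond=-145.2126
(2,2): Delta=1.0000 Bond=-145.2126
V0=43.9680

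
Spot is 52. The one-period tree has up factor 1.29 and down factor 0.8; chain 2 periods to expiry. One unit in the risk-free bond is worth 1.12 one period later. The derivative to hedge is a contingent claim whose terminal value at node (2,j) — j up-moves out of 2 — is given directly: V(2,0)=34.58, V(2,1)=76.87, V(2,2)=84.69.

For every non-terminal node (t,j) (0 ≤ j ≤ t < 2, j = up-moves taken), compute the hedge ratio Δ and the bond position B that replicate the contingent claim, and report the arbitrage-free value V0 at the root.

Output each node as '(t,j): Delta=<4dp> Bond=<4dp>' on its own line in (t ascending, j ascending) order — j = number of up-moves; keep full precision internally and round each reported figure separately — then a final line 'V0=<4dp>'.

(0,0): Delta=0.6931 Bond=23.8407
(1,0): Delta=2.0747 Bond=-30.7722
(1,1): Delta=0.2379 Bond=57.2345
V0=59.8811

Risk-neutral probability p* = (R−d)/(u−d) = (1.12−0.8)/(1.29−0.8) = 0.6531.
Terminal values V(2,·): V(2,0)=34.5800, V(2,1)=76.8700, V(2,2)=84.6900
  t=1,j=0: stock 41.6000 → up 53.6640 (V=76.8700), down 33.2800 (V=34.5800). Price 55.5339; hedge Δ=2.0747, bond B=-30.7722.
  t=1,j=1: stock 67.0800 → up 86.5332 (V=84.6900), down 53.6640 (V=76.8700). Price 73.1937; hedge Δ=0.2379, bond B=57.2345.
  t=0,j=0: stock 52.0000 → up 67.0800 (V=73.1937), down 41.6000 (V=55.5339). Price 59.8811; hedge Δ=0.6931, bond B=23.8407.
The time-0 hedge costs 59.8811, which is the no-arbitrage price.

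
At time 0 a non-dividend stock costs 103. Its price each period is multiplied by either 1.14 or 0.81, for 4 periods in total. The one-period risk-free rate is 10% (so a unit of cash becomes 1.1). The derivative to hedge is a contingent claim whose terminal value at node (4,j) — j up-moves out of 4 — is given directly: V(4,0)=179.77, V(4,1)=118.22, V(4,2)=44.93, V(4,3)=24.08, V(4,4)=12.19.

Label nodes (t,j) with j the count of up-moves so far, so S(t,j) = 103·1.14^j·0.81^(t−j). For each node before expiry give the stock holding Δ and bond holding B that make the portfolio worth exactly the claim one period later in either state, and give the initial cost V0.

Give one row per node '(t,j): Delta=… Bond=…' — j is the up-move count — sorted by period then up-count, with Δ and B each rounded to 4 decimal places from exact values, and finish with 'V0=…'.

Risk-neutral probability p* = (R−d)/(u−d) = (1.1−0.81)/(1.14−0.81) = 0.8788.
Terminal payoffs: V(4,0)=179.7700, V(4,1)=118.2200, V(4,2)=44.9300, V(4,3)=24.0800, V(4,4)=12.1900
  t=3,j=0: stock 54.7384 → up 62.4018 (V=118.2200), down 44.3381 (V=179.7700). Price 114.2551; hedge Δ=-3.4074, bond B=300.7702.
  t=3,j=1: stock 77.0393 → up 87.8248 (V=44.9300), down 62.4018 (V=118.2200). Price 48.9215; hedge Δ=-2.8828, bond B=271.0124.
  t=3,j=2: stock 108.4256 → up 123.6052 (V=24.0800), down 87.8248 (V=44.9300). Price 24.1884; hedge Δ=-0.5827, bond B=87.3702.
  t=3,j=3: stock 152.5990 → up 173.9629 (V=12.1900), down 123.6052 (V=24.0800). Price 12.3920; hedge Δ=-0.2361, bond B=48.4223.
  t=2,j=0: stock 67.5783 → up 77.0393 (V=48.9215), down 54.7384 (V=114.2551). Price 51.6734; hedge Δ=-2.9296, bond B=249.6540.
  t=2,j=1: stock 95.1102 → up 108.4256 (V=24.1884), down 77.0393 (V=48.9215). Price 24.7149; hedge Δ=-0.7880, bond B=99.6635.
  t=2,j=2: stock 133.8588 → up 152.5990 (V=12.3920), down 108.4256 (V=24.1884). Price 12.5653; hedge Δ=-0.2670, bond B=48.3121.
  t=1,j=0: stock 83.4300 → up 95.1102 (V=24.7149), down 67.5783 (V=51.6734). Price 25.4387; hedge Δ=-0.9792, bond B=107.1311.
  t=1,j=1: stock 117.4200 → up 133.8588 (V=12.5653), down 95.1102 (V=24.7149). Price 12.7618; hedge Δ=-0.3135, bond B=49.5786.
  t=0,j=0: stock 103.0000 → up 117.4200 (V=12.7618), down 83.4300 (V=25.4387). Price 12.9986; hedge Δ=-0.3730, bond B=51.4133.
The time-0 hedge costs 12.9986, which is the no-arbitrage price.

(0,0): Delta=-0.3730 Bond=51.4133
(1,0): Delta=-0.9792 Bond=107.1311
(1,1): Delta=-0.3135 Bond=49.5786
(2,0): Delta=-2.9296 Bond=249.6540
(2,1): Delta=-0.7880 Bond=99.6635
(2,2): Delta=-0.2670 Bond=48.3121
(3,0): Delta=-3.4074 Bond=300.7702
(3,1): Delta=-2.8828 Bond=271.0124
(3,2): Delta=-0.5827 Bond=87.3702
(3,3): Delta=-0.2361 Bond=48.4223
V0=12.9986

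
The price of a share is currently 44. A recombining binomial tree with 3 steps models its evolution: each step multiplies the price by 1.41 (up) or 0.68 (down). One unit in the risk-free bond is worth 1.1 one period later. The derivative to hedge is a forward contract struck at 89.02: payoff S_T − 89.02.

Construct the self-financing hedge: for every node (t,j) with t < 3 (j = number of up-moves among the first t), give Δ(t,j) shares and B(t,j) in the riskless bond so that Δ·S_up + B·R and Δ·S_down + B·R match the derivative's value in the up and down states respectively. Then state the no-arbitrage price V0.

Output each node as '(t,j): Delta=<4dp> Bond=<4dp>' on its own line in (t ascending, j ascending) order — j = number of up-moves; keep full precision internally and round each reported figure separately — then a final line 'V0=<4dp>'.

(0,0): Delta=1.0000 Bond=-66.8820
(1,0): Delta=1.0000 Bond=-73.5702
(1,1): Delta=1.0000 Bond=-73.5702
(2,0): Delta=1.0000 Bond=-80.9273
(2,1): Delta=1.0000 Bond=-80.9273
(2,2): Delta=1.0000 Bond=-80.9273
V0=-22.8820

Under the risk-neutral measure, an up-move has probability p* = (R−d)/(u−d) = 0.5753 and values discount at R = 1.1.
Terminal values V(3,·): V(3,0)=-75.1850, V(3,1)=-60.3327, V(3,2)=-29.5360, V(3,3)=34.3217
  t=2,j=0: stock 20.3456 → up 28.6873 (V=-60.3327), down 13.8350 (V=-75.1850). Price -60.5817; hedge Δ=1.0000, bond B=-80.9273.
  t=2,j=1: stock 42.1872 → up 59.4840 (V=-29.5360), down 28.6873 (V=-60.3327). Price -38.7401; hedge Δ=1.0000, bond B=-80.9273.
  t=2,j=2: stock 87.4764 → up 123.3417 (V=34.3217), down 59.4840 (V=-29.5360). Price 6.5491; hedge Δ=1.0000, bond B=-80.9273.
  t=1,j=0: stock 29.9200 → up 42.1872 (V=-38.7401), down 20.3456 (V=-60.5817). Price -43.6502; hedge Δ=1.0000, bond B=-73.5702.
  t=1,j=1: stock 62.0400 → up 87.4764 (V=6.5491), down 42.1872 (V=-38.7401). Price -11.5302; hedge Δ=1.0000, bond B=-73.5702.
  t=0,j=0: stock 44.0000 → up 62.0400 (V=-11.5302), down 29.9200 (V=-43.6502). Price -22.8820; hedge Δ=1.0000, bond B=-66.8820.
Each (Δ,B) replicates both successor values, so the strategy is self-financing and V0 is arbitrage-free.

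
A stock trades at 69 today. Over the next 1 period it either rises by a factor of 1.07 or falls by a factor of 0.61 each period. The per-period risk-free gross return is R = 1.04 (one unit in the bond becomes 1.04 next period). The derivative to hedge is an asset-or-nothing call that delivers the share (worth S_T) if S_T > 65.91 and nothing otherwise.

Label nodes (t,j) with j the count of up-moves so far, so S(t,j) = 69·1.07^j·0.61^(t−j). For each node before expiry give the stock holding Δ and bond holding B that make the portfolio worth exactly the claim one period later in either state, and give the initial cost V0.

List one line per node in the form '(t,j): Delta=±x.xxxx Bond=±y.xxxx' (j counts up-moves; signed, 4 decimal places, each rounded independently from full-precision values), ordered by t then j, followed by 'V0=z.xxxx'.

Since d<R<u, set p* = (R−d)/(u−d) = 0.9348; price each node as the discounted p*-expectation of its children.
Terminal values V(1,·): V(1,0)=0.0000, V(1,1)=73.8300
  t=0,j=0: stock 69.0000 → up 73.8300 (V=73.8300), down 42.0900 (V=0.0000). Price 66.3606; hedge Δ=2.3261, bond B=-94.1394.
Self-financing check: at every node Δ·S+B equals the discounted successor values.

(0,0): Delta=2.3261 Bond=-94.1394
V0=66.3606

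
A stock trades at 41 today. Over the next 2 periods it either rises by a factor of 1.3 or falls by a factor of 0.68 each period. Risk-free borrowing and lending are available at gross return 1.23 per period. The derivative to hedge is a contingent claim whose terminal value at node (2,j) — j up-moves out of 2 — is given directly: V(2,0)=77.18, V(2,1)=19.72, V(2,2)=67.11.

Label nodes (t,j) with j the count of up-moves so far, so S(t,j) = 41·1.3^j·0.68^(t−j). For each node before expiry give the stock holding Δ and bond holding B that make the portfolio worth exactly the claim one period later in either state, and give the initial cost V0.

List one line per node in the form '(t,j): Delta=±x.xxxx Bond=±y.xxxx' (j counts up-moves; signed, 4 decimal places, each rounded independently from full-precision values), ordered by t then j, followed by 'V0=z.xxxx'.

Since d<R<u, set p* = (R−d)/(u−d) = 0.8871; price each node as the discounted p*-expectation of its children.
Payoff layer (t=2): V(2,0)=77.1800, V(2,1)=19.7200, V(2,2)=67.1100
  t=1,j=0: stock 27.8800 → up 36.2440 (V=19.7200), down 18.9584 (V=77.1800). Price 21.3068; hedge Δ=-3.3242, bond B=113.9843.
  t=1,j=1: stock 53.3000 → up 69.2900 (V=67.1100), down 36.2440 (V=19.7200). Price 50.2110; hedge Δ=1.4341, bond B=-26.2245.
  t=0,j=0: stock 41.0000 → up 53.3000 (V=50.2110), down 27.8800 (V=21.3068). Price 38.1688; hedge Δ=1.1371, bond B=-8.4508.
Each (Δ,B) replicates both successor values, so the strategy is self-financing and V0 is arbitrage-free.

(0,0): Delta=1.1371 Bond=-8.4508
(1,0): Delta=-3.3242 Bond=113.9843
(1,1): Delta=1.4341 Bond=-26.2245
V0=38.1688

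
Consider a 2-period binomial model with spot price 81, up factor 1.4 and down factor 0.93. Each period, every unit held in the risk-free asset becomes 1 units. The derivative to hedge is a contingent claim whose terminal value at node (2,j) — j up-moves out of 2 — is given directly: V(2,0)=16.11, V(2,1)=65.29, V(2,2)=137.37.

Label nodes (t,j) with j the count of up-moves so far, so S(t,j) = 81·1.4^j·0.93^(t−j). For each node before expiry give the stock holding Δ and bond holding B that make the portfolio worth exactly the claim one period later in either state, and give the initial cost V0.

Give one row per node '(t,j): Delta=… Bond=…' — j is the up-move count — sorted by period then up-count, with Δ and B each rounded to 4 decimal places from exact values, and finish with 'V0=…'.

(0,0): Delta=1.3814 Bond=-80.6276
(1,0): Delta=1.3891 Bond=-81.2036
(1,1): Delta=1.3524 Bond=-77.3364
V0=31.2673

Since d<R<u, set p* = (R−d)/(u−d) = 0.1489; price each node as the discounted p*-expectation of its children.
Terminal payoffs: V(2,0)=16.1100, V(2,1)=65.2900, V(2,2)=137.3700
Node (1,0) S=75.3300: V=(p*·65.2900+(1−p*)·16.1100)/1=23.4347; Δ=(65.2900−16.1100)/(105.4620−70.0569)=1.3891; B=V−Δ·S=-81.2036
Node (1,1) S=113.4000: V=(p*·137.3700+(1−p*)·65.2900)/1=76.0253; Δ=(137.3700−65.2900)/(158.7600−105.4620)=1.3524; B=V−Δ·S=-77.3364
Node (0,0) S=81.0000: V=(p*·76.0253+(1−p*)·23.4347)/1=31.2673; Δ=(76.0253−23.4347)/(113.4000−75.3300)=1.3814; B=V−Δ·S=-80.6276
Each (Δ,B) replicates both successor values, so the strategy is self-financing and V0 is arbitrage-free.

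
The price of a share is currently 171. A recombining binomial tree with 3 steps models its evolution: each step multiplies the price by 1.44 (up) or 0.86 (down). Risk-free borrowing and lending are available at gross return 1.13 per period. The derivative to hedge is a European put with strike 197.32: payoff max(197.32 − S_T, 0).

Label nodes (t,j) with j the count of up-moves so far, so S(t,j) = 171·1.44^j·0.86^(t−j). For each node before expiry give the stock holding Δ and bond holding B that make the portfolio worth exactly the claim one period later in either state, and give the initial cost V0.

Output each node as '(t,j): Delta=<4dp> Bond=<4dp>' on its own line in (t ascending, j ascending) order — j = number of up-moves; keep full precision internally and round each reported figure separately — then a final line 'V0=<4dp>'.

(0,0): Delta=-0.2252 Bond=52.0821
(1,0): Delta=-0.4802 Bond=96.3528
(1,1): Delta=-0.0503 Bond=15.7972
(2,0): Delta=-1.0000 Bond=174.6195
(2,1): Delta=-0.1238 Bond=33.3984
(2,2): Delta=0.0000 Bond=0.0000
V0=13.5738

Since d<R<u, set p* = (R−d)/(u−d) = 0.4655; price each node as the discounted p*-expectation of its children.
Terminal payoffs: V(3,0)=88.5544, V(3,1)=15.2009, V(3,2)=0.0000, V(3,3)=0.0000
Node (2,0) S=126.4716: V=(p*·15.2009+(1−p*)·88.5544)/1.13=48.1479; Δ=(15.2009−88.5544)/(182.1191−108.7656)=-1.0000; B=V−Δ·S=174.6195
Node (2,1) S=211.7664: V=(p*·0.0000+(1−p*)·15.2009)/1.13=7.1899; Δ=(0.0000−15.2009)/(304.9436−182.1191)=-0.1238; B=V−Δ·S=33.3984
Node (2,2) S=354.5856: V=(p*·0.0000+(1−p*)·0.0000)/1.13=0.0000; Δ=(0.0000−0.0000)/(510.6033−304.9436)=0.0000; B=V−Δ·S=0.0000
Node (1,0) S=147.0600: V=(p*·7.1899+(1−p*)·48.1479)/1.13=25.7356; Δ=(7.1899−48.1479)/(211.7664−126.4716)=-0.4802; B=V−Δ·S=96.3528
Node (1,1) S=246.2400: V=(p*·0.0000+(1−p*)·7.1899)/1.13=3.4008; Δ=(0.0000−7.1899)/(354.5856−211.7664)=-0.0503; B=V−Δ·S=15.7972
Node (0,0) S=171.0000: V=(p*·3.4008+(1−p*)·25.7356)/1.13=13.5738; Δ=(3.4008−25.7356)/(246.2400−147.0600)=-0.2252; B=V−Δ·S=52.0821
Root portfolio cost Δ·171+B reproduces V0=13.5738.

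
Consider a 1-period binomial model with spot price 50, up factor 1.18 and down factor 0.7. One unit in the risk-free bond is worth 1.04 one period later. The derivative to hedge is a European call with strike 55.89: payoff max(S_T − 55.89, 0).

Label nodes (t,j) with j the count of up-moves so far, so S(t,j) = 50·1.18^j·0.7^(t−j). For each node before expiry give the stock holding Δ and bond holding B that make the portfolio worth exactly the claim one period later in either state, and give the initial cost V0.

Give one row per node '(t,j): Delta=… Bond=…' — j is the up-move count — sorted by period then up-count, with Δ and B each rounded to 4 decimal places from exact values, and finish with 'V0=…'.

(0,0): Delta=0.1296 Bond=-4.3610
V0=2.1182

No-arbitrage ⇒ martingale measure with p* = (R−d)/(u−d) = 0.7083.
Terminal payoffs: V(1,0)=0.0000, V(1,1)=3.1100
Node (0,0) S=50.0000: V=(p*·3.1100+(1−p*)·0.0000)/1.04=2.1182; Δ=(3.1100−0.0000)/(59.0000−35.0000)=0.1296; B=V−Δ·S=-4.3610
Root portfolio cost Δ·50+B reproduces V0=2.1182.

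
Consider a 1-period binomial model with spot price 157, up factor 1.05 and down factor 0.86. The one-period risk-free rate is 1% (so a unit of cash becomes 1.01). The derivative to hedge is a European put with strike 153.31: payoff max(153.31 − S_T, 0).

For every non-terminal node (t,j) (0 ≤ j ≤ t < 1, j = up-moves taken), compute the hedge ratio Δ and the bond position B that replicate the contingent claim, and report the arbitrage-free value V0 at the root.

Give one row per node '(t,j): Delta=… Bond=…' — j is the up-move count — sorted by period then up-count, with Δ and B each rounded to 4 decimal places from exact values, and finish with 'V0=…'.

(0,0): Delta=-0.6131 Bond=100.0756
V0=3.8124

The replicating-portfolio and risk-neutral prices coincide; use p* = (1.01−0.86)/(1.05−0.86) = 0.7895 for the latter.
At expiry t=1: V(1,0)=18.2900, V(1,1)=0.0000
(0,0): S=157.0000. Δ = (V_up−V_dn)/(S_up−S_dn) = (0.0000−18.2900)/(164.8500−135.0200) = -0.6131. V = [p*·0.0000 + (1−p*)·18.2900]/1.01 = 3.8124. B = V − Δ·S = 100.0756.
Self-financing check: at every node Δ·S+B equals the discounted successor values.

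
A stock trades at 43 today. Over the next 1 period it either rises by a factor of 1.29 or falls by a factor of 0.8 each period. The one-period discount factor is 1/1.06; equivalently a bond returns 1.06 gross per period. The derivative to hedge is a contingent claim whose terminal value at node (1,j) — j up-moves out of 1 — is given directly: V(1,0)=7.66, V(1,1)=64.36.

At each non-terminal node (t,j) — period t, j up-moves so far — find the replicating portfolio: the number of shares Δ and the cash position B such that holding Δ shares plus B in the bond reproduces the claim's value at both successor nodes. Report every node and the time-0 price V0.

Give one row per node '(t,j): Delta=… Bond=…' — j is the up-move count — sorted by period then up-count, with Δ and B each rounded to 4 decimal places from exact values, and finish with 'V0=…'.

(0,0): Delta=2.6910 Bond=-80.1051
V0=35.6092

Under the risk-neutral measure, an up-move has probability p* = (R−d)/(u−d) = 0.5306 and values discount at R = 1.06.
Terminal payoffs: V(1,0)=7.6600, V(1,1)=64.3600
Node (0,0) S=43.0000: V=(p*·64.3600+(1−p*)·7.6600)/1.06=35.6092; Δ=(64.3600−7.6600)/(55.4700−34.4000)=2.6910; B=V−Δ·S=-80.1051
Check: Δ(0,0)·S0 + B(0,0) = 35.6092 = V0.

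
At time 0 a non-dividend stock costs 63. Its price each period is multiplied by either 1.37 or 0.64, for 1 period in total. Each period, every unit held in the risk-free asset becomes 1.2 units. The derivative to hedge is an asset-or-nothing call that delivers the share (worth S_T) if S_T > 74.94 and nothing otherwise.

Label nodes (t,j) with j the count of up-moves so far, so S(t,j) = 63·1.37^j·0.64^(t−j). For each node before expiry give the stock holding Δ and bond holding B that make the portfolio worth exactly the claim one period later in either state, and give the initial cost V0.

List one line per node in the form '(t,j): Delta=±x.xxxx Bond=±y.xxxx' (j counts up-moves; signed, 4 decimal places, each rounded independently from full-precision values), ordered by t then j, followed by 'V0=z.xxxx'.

Under the risk-neutral measure, an up-move has probability p* = (R−d)/(u−d) = 0.7671 and values discount at R = 1.2.
At expiry t=1: V(1,0)=0.0000, V(1,1)=86.3100
  t=0,j=0: stock 63.0000 → up 86.3100 (V=86.3100), down 40.3200 (V=0.0000). Price 55.1753; hedge Δ=1.8767, bond B=-63.0575.
Root portfolio cost Δ·63+B reproduces V0=55.1753.

(0,0): Delta=1.8767 Bond=-63.0575
V0=55.1753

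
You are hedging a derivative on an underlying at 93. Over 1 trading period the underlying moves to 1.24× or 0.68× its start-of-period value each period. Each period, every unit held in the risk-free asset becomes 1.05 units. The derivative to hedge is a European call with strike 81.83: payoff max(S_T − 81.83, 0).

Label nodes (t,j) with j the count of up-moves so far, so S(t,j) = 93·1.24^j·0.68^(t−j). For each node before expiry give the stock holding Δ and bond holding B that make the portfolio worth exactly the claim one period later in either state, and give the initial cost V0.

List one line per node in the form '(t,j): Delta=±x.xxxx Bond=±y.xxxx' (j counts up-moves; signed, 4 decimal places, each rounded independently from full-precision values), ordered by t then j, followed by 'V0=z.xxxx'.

The replicating-portfolio and risk-neutral prices coincide; use p* = (1.05−0.68)/(1.24−0.68) = 0.6607 for the latter.
At expiry t=1: V(1,0)=0.0000, V(1,1)=33.4900
Node (0,0) S=93.0000: V=(p*·33.4900+(1−p*)·0.0000)/1.05=21.0736; Δ=(33.4900−0.0000)/(115.3200−63.2400)=0.6430; B=V−Δ·S=-38.7299
The time-0 hedge costs 21.0736, which is the no-arbitrage price.

(0,0): Delta=0.6430 Bond=-38.7299
V0=21.0736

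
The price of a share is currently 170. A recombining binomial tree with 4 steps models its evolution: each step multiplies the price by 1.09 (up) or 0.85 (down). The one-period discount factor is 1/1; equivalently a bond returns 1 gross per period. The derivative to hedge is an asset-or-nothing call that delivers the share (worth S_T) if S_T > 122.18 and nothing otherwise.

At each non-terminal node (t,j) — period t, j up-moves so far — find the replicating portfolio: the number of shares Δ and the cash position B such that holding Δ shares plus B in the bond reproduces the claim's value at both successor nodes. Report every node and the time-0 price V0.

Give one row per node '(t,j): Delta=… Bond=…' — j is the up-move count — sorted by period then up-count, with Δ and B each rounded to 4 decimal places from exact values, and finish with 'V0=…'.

Risk-neutral probability p* = (R−d)/(u−d) = (1−0.85)/(1.09−0.85) = 0.6250.
Terminal payoffs: V(4,0)=0.0000, V(4,1)=0.0000, V(4,2)=145.9284, V(4,3)=187.1317, V(4,4)=239.9689
  t=3,j=0: stock 104.4012 → up 113.7974 (V=0.0000), down 88.7411 (V=0.0000). Price 0.0000; hedge Δ=0.0000, bond B=0.0000.
  t=3,j=1: stock 133.8792 → up 145.9284 (V=145.9284), down 113.7974 (V=0.0000). Price 91.2052; hedge Δ=4.5417, bond B=-516.8297.
  t=3,j=2: stock 171.6805 → up 187.1317 (V=187.1317), down 145.9284 (V=145.9284). Price 171.6805; hedge Δ=1.0000, bond B=0.0000.
  t=3,j=3: stock 220.1549 → up 239.9689 (V=239.9689), down 187.1317 (V=187.1317). Price 220.1549; hedge Δ=1.0000, bond B=0.0000.
  t=2,j=0: stock 122.8250 → up 133.8792 (V=91.2052), down 104.4012 (V=0.0000). Price 57.0033; hedge Δ=3.0940, bond B=-323.0186.
  t=2,j=1: stock 157.5050 → up 171.6805 (V=171.6805), down 133.8792 (V=91.2052). Price 141.5022; hedge Δ=2.1289, bond B=-193.8111.
  t=2,j=2: stock 201.9770 → up 220.1549 (V=220.1549), down 171.6805 (V=171.6805). Price 201.9770; hedge Δ=1.0000, bond B=0.0000.
  t=1,j=0: stock 144.5000 → up 157.5050 (V=141.5022), down 122.8250 (V=57.0033). Price 109.8151; hedge Δ=2.4365, bond B=-242.2639.
  t=1,j=1: stock 185.3000 → up 201.9770 (V=201.9770), down 157.5050 (V=141.5022). Price 179.2990; hedge Δ=1.3598, bond B=-72.6792.
  t=0,j=0: stock 170.0000 → up 185.3000 (V=179.2990), down 144.5000 (V=109.8151). Price 153.2425; hedge Δ=1.7030, bond B=-136.2735.
Check: Δ(0,0)·S0 + B(0,0) = 153.2425 = V0.

(0,0): Delta=1.7030 Bond=-136.2735
(1,0): Delta=2.4365 Bond=-242.2639
(1,1): Delta=1.3598 Bond=-72.6792
(2,0): Delta=3.0940 Bond=-323.0186
(2,1): Delta=2.1289 Bond=-193.8111
(2,2): Delta=1.0000 Bond=0.0000
(3,0): Delta=0.0000 Bond=0.0000
(3,1): Delta=4.5417 Bond=-516.8297
(3,2): Delta=1.0000 Bond=0.0000
(3,3): Delta=1.0000 Bond=0.0000
V0=153.2425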